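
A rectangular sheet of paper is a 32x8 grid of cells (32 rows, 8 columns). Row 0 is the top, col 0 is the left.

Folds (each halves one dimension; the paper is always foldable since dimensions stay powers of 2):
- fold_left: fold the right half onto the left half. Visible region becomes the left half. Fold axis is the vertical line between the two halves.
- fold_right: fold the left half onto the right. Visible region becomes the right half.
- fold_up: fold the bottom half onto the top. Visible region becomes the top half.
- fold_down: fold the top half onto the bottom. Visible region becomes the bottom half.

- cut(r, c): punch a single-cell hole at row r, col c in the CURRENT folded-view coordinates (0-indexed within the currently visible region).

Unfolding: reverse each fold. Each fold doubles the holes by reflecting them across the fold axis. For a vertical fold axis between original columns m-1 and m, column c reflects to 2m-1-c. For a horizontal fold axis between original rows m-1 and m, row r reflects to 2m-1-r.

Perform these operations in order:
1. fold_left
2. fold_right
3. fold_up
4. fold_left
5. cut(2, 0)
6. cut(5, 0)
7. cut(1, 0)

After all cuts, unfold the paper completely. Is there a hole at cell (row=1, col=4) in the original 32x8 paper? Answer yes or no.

Answer: yes

Derivation:
Op 1 fold_left: fold axis v@4; visible region now rows[0,32) x cols[0,4) = 32x4
Op 2 fold_right: fold axis v@2; visible region now rows[0,32) x cols[2,4) = 32x2
Op 3 fold_up: fold axis h@16; visible region now rows[0,16) x cols[2,4) = 16x2
Op 4 fold_left: fold axis v@3; visible region now rows[0,16) x cols[2,3) = 16x1
Op 5 cut(2, 0): punch at orig (2,2); cuts so far [(2, 2)]; region rows[0,16) x cols[2,3) = 16x1
Op 6 cut(5, 0): punch at orig (5,2); cuts so far [(2, 2), (5, 2)]; region rows[0,16) x cols[2,3) = 16x1
Op 7 cut(1, 0): punch at orig (1,2); cuts so far [(1, 2), (2, 2), (5, 2)]; region rows[0,16) x cols[2,3) = 16x1
Unfold 1 (reflect across v@3): 6 holes -> [(1, 2), (1, 3), (2, 2), (2, 3), (5, 2), (5, 3)]
Unfold 2 (reflect across h@16): 12 holes -> [(1, 2), (1, 3), (2, 2), (2, 3), (5, 2), (5, 3), (26, 2), (26, 3), (29, 2), (29, 3), (30, 2), (30, 3)]
Unfold 3 (reflect across v@2): 24 holes -> [(1, 0), (1, 1), (1, 2), (1, 3), (2, 0), (2, 1), (2, 2), (2, 3), (5, 0), (5, 1), (5, 2), (5, 3), (26, 0), (26, 1), (26, 2), (26, 3), (29, 0), (29, 1), (29, 2), (29, 3), (30, 0), (30, 1), (30, 2), (30, 3)]
Unfold 4 (reflect across v@4): 48 holes -> [(1, 0), (1, 1), (1, 2), (1, 3), (1, 4), (1, 5), (1, 6), (1, 7), (2, 0), (2, 1), (2, 2), (2, 3), (2, 4), (2, 5), (2, 6), (2, 7), (5, 0), (5, 1), (5, 2), (5, 3), (5, 4), (5, 5), (5, 6), (5, 7), (26, 0), (26, 1), (26, 2), (26, 3), (26, 4), (26, 5), (26, 6), (26, 7), (29, 0), (29, 1), (29, 2), (29, 3), (29, 4), (29, 5), (29, 6), (29, 7), (30, 0), (30, 1), (30, 2), (30, 3), (30, 4), (30, 5), (30, 6), (30, 7)]
Holes: [(1, 0), (1, 1), (1, 2), (1, 3), (1, 4), (1, 5), (1, 6), (1, 7), (2, 0), (2, 1), (2, 2), (2, 3), (2, 4), (2, 5), (2, 6), (2, 7), (5, 0), (5, 1), (5, 2), (5, 3), (5, 4), (5, 5), (5, 6), (5, 7), (26, 0), (26, 1), (26, 2), (26, 3), (26, 4), (26, 5), (26, 6), (26, 7), (29, 0), (29, 1), (29, 2), (29, 3), (29, 4), (29, 5), (29, 6), (29, 7), (30, 0), (30, 1), (30, 2), (30, 3), (30, 4), (30, 5), (30, 6), (30, 7)]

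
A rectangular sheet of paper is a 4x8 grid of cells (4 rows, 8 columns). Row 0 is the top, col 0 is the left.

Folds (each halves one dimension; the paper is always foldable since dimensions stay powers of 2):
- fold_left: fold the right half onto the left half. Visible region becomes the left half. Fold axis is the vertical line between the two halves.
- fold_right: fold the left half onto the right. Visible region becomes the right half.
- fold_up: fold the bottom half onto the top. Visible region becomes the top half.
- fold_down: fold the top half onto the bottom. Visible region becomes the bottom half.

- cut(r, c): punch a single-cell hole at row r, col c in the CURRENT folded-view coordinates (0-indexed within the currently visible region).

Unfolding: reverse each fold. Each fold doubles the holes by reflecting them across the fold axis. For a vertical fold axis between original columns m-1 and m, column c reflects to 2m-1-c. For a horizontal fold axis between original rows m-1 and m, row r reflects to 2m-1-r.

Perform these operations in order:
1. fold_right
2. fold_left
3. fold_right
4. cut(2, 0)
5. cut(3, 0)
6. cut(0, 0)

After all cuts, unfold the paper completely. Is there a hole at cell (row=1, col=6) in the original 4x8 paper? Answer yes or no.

Answer: no

Derivation:
Op 1 fold_right: fold axis v@4; visible region now rows[0,4) x cols[4,8) = 4x4
Op 2 fold_left: fold axis v@6; visible region now rows[0,4) x cols[4,6) = 4x2
Op 3 fold_right: fold axis v@5; visible region now rows[0,4) x cols[5,6) = 4x1
Op 4 cut(2, 0): punch at orig (2,5); cuts so far [(2, 5)]; region rows[0,4) x cols[5,6) = 4x1
Op 5 cut(3, 0): punch at orig (3,5); cuts so far [(2, 5), (3, 5)]; region rows[0,4) x cols[5,6) = 4x1
Op 6 cut(0, 0): punch at orig (0,5); cuts so far [(0, 5), (2, 5), (3, 5)]; region rows[0,4) x cols[5,6) = 4x1
Unfold 1 (reflect across v@5): 6 holes -> [(0, 4), (0, 5), (2, 4), (2, 5), (3, 4), (3, 5)]
Unfold 2 (reflect across v@6): 12 holes -> [(0, 4), (0, 5), (0, 6), (0, 7), (2, 4), (2, 5), (2, 6), (2, 7), (3, 4), (3, 5), (3, 6), (3, 7)]
Unfold 3 (reflect across v@4): 24 holes -> [(0, 0), (0, 1), (0, 2), (0, 3), (0, 4), (0, 5), (0, 6), (0, 7), (2, 0), (2, 1), (2, 2), (2, 3), (2, 4), (2, 5), (2, 6), (2, 7), (3, 0), (3, 1), (3, 2), (3, 3), (3, 4), (3, 5), (3, 6), (3, 7)]
Holes: [(0, 0), (0, 1), (0, 2), (0, 3), (0, 4), (0, 5), (0, 6), (0, 7), (2, 0), (2, 1), (2, 2), (2, 3), (2, 4), (2, 5), (2, 6), (2, 7), (3, 0), (3, 1), (3, 2), (3, 3), (3, 4), (3, 5), (3, 6), (3, 7)]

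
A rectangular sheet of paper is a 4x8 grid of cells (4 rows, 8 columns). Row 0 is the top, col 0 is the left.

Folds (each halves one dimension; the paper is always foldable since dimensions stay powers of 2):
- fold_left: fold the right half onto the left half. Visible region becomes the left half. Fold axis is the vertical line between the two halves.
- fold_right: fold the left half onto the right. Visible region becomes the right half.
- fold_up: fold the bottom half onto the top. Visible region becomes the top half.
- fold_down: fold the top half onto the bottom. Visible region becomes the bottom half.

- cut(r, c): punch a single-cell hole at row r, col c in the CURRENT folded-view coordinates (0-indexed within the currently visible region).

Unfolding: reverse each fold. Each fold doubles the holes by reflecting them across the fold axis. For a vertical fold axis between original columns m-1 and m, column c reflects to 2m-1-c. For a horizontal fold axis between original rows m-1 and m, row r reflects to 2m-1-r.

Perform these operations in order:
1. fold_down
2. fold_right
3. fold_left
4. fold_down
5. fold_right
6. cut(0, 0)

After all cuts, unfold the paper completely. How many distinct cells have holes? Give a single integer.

Op 1 fold_down: fold axis h@2; visible region now rows[2,4) x cols[0,8) = 2x8
Op 2 fold_right: fold axis v@4; visible region now rows[2,4) x cols[4,8) = 2x4
Op 3 fold_left: fold axis v@6; visible region now rows[2,4) x cols[4,6) = 2x2
Op 4 fold_down: fold axis h@3; visible region now rows[3,4) x cols[4,6) = 1x2
Op 5 fold_right: fold axis v@5; visible region now rows[3,4) x cols[5,6) = 1x1
Op 6 cut(0, 0): punch at orig (3,5); cuts so far [(3, 5)]; region rows[3,4) x cols[5,6) = 1x1
Unfold 1 (reflect across v@5): 2 holes -> [(3, 4), (3, 5)]
Unfold 2 (reflect across h@3): 4 holes -> [(2, 4), (2, 5), (3, 4), (3, 5)]
Unfold 3 (reflect across v@6): 8 holes -> [(2, 4), (2, 5), (2, 6), (2, 7), (3, 4), (3, 5), (3, 6), (3, 7)]
Unfold 4 (reflect across v@4): 16 holes -> [(2, 0), (2, 1), (2, 2), (2, 3), (2, 4), (2, 5), (2, 6), (2, 7), (3, 0), (3, 1), (3, 2), (3, 3), (3, 4), (3, 5), (3, 6), (3, 7)]
Unfold 5 (reflect across h@2): 32 holes -> [(0, 0), (0, 1), (0, 2), (0, 3), (0, 4), (0, 5), (0, 6), (0, 7), (1, 0), (1, 1), (1, 2), (1, 3), (1, 4), (1, 5), (1, 6), (1, 7), (2, 0), (2, 1), (2, 2), (2, 3), (2, 4), (2, 5), (2, 6), (2, 7), (3, 0), (3, 1), (3, 2), (3, 3), (3, 4), (3, 5), (3, 6), (3, 7)]

Answer: 32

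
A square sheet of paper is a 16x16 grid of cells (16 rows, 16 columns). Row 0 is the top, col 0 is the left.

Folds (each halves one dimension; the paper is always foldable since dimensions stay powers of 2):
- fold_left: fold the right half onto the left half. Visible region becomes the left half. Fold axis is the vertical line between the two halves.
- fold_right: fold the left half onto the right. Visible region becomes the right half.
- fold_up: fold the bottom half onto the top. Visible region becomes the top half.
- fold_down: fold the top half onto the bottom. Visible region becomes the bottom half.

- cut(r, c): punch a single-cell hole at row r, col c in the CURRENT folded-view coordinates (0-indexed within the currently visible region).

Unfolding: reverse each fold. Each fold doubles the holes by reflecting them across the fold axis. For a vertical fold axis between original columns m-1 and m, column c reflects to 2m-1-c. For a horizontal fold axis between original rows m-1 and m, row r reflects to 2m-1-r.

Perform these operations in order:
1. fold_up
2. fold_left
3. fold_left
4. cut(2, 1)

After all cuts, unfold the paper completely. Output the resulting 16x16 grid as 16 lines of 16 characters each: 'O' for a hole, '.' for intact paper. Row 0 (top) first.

Answer: ................
................
.O....O..O....O.
................
................
................
................
................
................
................
................
................
................
.O....O..O....O.
................
................

Derivation:
Op 1 fold_up: fold axis h@8; visible region now rows[0,8) x cols[0,16) = 8x16
Op 2 fold_left: fold axis v@8; visible region now rows[0,8) x cols[0,8) = 8x8
Op 3 fold_left: fold axis v@4; visible region now rows[0,8) x cols[0,4) = 8x4
Op 4 cut(2, 1): punch at orig (2,1); cuts so far [(2, 1)]; region rows[0,8) x cols[0,4) = 8x4
Unfold 1 (reflect across v@4): 2 holes -> [(2, 1), (2, 6)]
Unfold 2 (reflect across v@8): 4 holes -> [(2, 1), (2, 6), (2, 9), (2, 14)]
Unfold 3 (reflect across h@8): 8 holes -> [(2, 1), (2, 6), (2, 9), (2, 14), (13, 1), (13, 6), (13, 9), (13, 14)]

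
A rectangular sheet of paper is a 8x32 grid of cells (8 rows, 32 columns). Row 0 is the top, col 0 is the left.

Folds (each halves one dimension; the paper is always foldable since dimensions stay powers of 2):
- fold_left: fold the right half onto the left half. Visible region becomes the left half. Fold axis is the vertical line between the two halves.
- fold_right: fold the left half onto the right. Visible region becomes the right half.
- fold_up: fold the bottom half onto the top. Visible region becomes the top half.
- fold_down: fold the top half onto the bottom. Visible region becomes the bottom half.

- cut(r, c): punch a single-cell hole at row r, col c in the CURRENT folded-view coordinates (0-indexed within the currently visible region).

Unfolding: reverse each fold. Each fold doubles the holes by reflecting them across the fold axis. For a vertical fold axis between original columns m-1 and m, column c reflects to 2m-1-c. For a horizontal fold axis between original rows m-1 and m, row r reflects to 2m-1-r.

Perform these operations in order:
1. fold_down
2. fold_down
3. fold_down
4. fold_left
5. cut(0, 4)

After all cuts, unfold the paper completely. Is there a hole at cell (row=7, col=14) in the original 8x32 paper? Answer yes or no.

Op 1 fold_down: fold axis h@4; visible region now rows[4,8) x cols[0,32) = 4x32
Op 2 fold_down: fold axis h@6; visible region now rows[6,8) x cols[0,32) = 2x32
Op 3 fold_down: fold axis h@7; visible region now rows[7,8) x cols[0,32) = 1x32
Op 4 fold_left: fold axis v@16; visible region now rows[7,8) x cols[0,16) = 1x16
Op 5 cut(0, 4): punch at orig (7,4); cuts so far [(7, 4)]; region rows[7,8) x cols[0,16) = 1x16
Unfold 1 (reflect across v@16): 2 holes -> [(7, 4), (7, 27)]
Unfold 2 (reflect across h@7): 4 holes -> [(6, 4), (6, 27), (7, 4), (7, 27)]
Unfold 3 (reflect across h@6): 8 holes -> [(4, 4), (4, 27), (5, 4), (5, 27), (6, 4), (6, 27), (7, 4), (7, 27)]
Unfold 4 (reflect across h@4): 16 holes -> [(0, 4), (0, 27), (1, 4), (1, 27), (2, 4), (2, 27), (3, 4), (3, 27), (4, 4), (4, 27), (5, 4), (5, 27), (6, 4), (6, 27), (7, 4), (7, 27)]
Holes: [(0, 4), (0, 27), (1, 4), (1, 27), (2, 4), (2, 27), (3, 4), (3, 27), (4, 4), (4, 27), (5, 4), (5, 27), (6, 4), (6, 27), (7, 4), (7, 27)]

Answer: no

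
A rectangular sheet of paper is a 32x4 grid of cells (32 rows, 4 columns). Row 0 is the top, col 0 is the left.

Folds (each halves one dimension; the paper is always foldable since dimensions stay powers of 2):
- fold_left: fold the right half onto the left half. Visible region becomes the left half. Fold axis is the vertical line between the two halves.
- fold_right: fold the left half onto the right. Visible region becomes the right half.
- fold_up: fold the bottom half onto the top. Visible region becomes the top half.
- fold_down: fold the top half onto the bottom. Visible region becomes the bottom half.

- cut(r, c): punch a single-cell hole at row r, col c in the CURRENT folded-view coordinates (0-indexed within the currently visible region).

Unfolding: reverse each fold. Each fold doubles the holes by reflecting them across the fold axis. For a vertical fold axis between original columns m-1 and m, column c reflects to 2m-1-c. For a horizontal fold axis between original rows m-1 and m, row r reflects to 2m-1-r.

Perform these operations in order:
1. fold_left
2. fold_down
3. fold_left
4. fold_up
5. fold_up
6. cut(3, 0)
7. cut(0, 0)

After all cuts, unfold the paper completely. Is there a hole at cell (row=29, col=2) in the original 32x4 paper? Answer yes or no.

Answer: no

Derivation:
Op 1 fold_left: fold axis v@2; visible region now rows[0,32) x cols[0,2) = 32x2
Op 2 fold_down: fold axis h@16; visible region now rows[16,32) x cols[0,2) = 16x2
Op 3 fold_left: fold axis v@1; visible region now rows[16,32) x cols[0,1) = 16x1
Op 4 fold_up: fold axis h@24; visible region now rows[16,24) x cols[0,1) = 8x1
Op 5 fold_up: fold axis h@20; visible region now rows[16,20) x cols[0,1) = 4x1
Op 6 cut(3, 0): punch at orig (19,0); cuts so far [(19, 0)]; region rows[16,20) x cols[0,1) = 4x1
Op 7 cut(0, 0): punch at orig (16,0); cuts so far [(16, 0), (19, 0)]; region rows[16,20) x cols[0,1) = 4x1
Unfold 1 (reflect across h@20): 4 holes -> [(16, 0), (19, 0), (20, 0), (23, 0)]
Unfold 2 (reflect across h@24): 8 holes -> [(16, 0), (19, 0), (20, 0), (23, 0), (24, 0), (27, 0), (28, 0), (31, 0)]
Unfold 3 (reflect across v@1): 16 holes -> [(16, 0), (16, 1), (19, 0), (19, 1), (20, 0), (20, 1), (23, 0), (23, 1), (24, 0), (24, 1), (27, 0), (27, 1), (28, 0), (28, 1), (31, 0), (31, 1)]
Unfold 4 (reflect across h@16): 32 holes -> [(0, 0), (0, 1), (3, 0), (3, 1), (4, 0), (4, 1), (7, 0), (7, 1), (8, 0), (8, 1), (11, 0), (11, 1), (12, 0), (12, 1), (15, 0), (15, 1), (16, 0), (16, 1), (19, 0), (19, 1), (20, 0), (20, 1), (23, 0), (23, 1), (24, 0), (24, 1), (27, 0), (27, 1), (28, 0), (28, 1), (31, 0), (31, 1)]
Unfold 5 (reflect across v@2): 64 holes -> [(0, 0), (0, 1), (0, 2), (0, 3), (3, 0), (3, 1), (3, 2), (3, 3), (4, 0), (4, 1), (4, 2), (4, 3), (7, 0), (7, 1), (7, 2), (7, 3), (8, 0), (8, 1), (8, 2), (8, 3), (11, 0), (11, 1), (11, 2), (11, 3), (12, 0), (12, 1), (12, 2), (12, 3), (15, 0), (15, 1), (15, 2), (15, 3), (16, 0), (16, 1), (16, 2), (16, 3), (19, 0), (19, 1), (19, 2), (19, 3), (20, 0), (20, 1), (20, 2), (20, 3), (23, 0), (23, 1), (23, 2), (23, 3), (24, 0), (24, 1), (24, 2), (24, 3), (27, 0), (27, 1), (27, 2), (27, 3), (28, 0), (28, 1), (28, 2), (28, 3), (31, 0), (31, 1), (31, 2), (31, 3)]
Holes: [(0, 0), (0, 1), (0, 2), (0, 3), (3, 0), (3, 1), (3, 2), (3, 3), (4, 0), (4, 1), (4, 2), (4, 3), (7, 0), (7, 1), (7, 2), (7, 3), (8, 0), (8, 1), (8, 2), (8, 3), (11, 0), (11, 1), (11, 2), (11, 3), (12, 0), (12, 1), (12, 2), (12, 3), (15, 0), (15, 1), (15, 2), (15, 3), (16, 0), (16, 1), (16, 2), (16, 3), (19, 0), (19, 1), (19, 2), (19, 3), (20, 0), (20, 1), (20, 2), (20, 3), (23, 0), (23, 1), (23, 2), (23, 3), (24, 0), (24, 1), (24, 2), (24, 3), (27, 0), (27, 1), (27, 2), (27, 3), (28, 0), (28, 1), (28, 2), (28, 3), (31, 0), (31, 1), (31, 2), (31, 3)]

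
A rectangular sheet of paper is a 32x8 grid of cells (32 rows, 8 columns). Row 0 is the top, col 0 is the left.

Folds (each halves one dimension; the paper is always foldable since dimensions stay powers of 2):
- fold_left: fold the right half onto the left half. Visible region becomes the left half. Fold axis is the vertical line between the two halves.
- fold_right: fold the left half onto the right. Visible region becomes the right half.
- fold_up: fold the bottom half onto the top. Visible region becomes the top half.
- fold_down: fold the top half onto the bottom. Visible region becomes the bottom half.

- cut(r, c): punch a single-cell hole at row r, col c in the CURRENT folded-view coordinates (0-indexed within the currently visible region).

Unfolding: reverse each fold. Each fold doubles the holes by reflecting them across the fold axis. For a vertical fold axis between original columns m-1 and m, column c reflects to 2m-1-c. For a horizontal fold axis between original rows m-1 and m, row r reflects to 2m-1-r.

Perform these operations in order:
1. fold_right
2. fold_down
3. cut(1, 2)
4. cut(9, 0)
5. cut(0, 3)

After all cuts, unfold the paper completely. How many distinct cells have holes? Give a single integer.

Op 1 fold_right: fold axis v@4; visible region now rows[0,32) x cols[4,8) = 32x4
Op 2 fold_down: fold axis h@16; visible region now rows[16,32) x cols[4,8) = 16x4
Op 3 cut(1, 2): punch at orig (17,6); cuts so far [(17, 6)]; region rows[16,32) x cols[4,8) = 16x4
Op 4 cut(9, 0): punch at orig (25,4); cuts so far [(17, 6), (25, 4)]; region rows[16,32) x cols[4,8) = 16x4
Op 5 cut(0, 3): punch at orig (16,7); cuts so far [(16, 7), (17, 6), (25, 4)]; region rows[16,32) x cols[4,8) = 16x4
Unfold 1 (reflect across h@16): 6 holes -> [(6, 4), (14, 6), (15, 7), (16, 7), (17, 6), (25, 4)]
Unfold 2 (reflect across v@4): 12 holes -> [(6, 3), (6, 4), (14, 1), (14, 6), (15, 0), (15, 7), (16, 0), (16, 7), (17, 1), (17, 6), (25, 3), (25, 4)]

Answer: 12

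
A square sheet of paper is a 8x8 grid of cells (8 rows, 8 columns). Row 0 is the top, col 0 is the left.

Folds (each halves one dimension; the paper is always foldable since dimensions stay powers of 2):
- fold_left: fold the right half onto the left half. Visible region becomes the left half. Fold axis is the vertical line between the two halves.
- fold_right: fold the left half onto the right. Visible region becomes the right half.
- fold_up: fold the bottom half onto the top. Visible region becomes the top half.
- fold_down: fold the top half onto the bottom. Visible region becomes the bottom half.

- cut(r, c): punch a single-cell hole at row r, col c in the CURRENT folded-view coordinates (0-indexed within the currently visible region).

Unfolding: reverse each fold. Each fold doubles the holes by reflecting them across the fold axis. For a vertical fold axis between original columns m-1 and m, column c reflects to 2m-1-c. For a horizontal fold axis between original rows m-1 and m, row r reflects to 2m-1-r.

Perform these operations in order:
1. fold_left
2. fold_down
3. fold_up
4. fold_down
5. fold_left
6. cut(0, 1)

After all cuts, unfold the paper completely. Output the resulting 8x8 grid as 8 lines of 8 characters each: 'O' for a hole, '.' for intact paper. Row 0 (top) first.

Op 1 fold_left: fold axis v@4; visible region now rows[0,8) x cols[0,4) = 8x4
Op 2 fold_down: fold axis h@4; visible region now rows[4,8) x cols[0,4) = 4x4
Op 3 fold_up: fold axis h@6; visible region now rows[4,6) x cols[0,4) = 2x4
Op 4 fold_down: fold axis h@5; visible region now rows[5,6) x cols[0,4) = 1x4
Op 5 fold_left: fold axis v@2; visible region now rows[5,6) x cols[0,2) = 1x2
Op 6 cut(0, 1): punch at orig (5,1); cuts so far [(5, 1)]; region rows[5,6) x cols[0,2) = 1x2
Unfold 1 (reflect across v@2): 2 holes -> [(5, 1), (5, 2)]
Unfold 2 (reflect across h@5): 4 holes -> [(4, 1), (4, 2), (5, 1), (5, 2)]
Unfold 3 (reflect across h@6): 8 holes -> [(4, 1), (4, 2), (5, 1), (5, 2), (6, 1), (6, 2), (7, 1), (7, 2)]
Unfold 4 (reflect across h@4): 16 holes -> [(0, 1), (0, 2), (1, 1), (1, 2), (2, 1), (2, 2), (3, 1), (3, 2), (4, 1), (4, 2), (5, 1), (5, 2), (6, 1), (6, 2), (7, 1), (7, 2)]
Unfold 5 (reflect across v@4): 32 holes -> [(0, 1), (0, 2), (0, 5), (0, 6), (1, 1), (1, 2), (1, 5), (1, 6), (2, 1), (2, 2), (2, 5), (2, 6), (3, 1), (3, 2), (3, 5), (3, 6), (4, 1), (4, 2), (4, 5), (4, 6), (5, 1), (5, 2), (5, 5), (5, 6), (6, 1), (6, 2), (6, 5), (6, 6), (7, 1), (7, 2), (7, 5), (7, 6)]

Answer: .OO..OO.
.OO..OO.
.OO..OO.
.OO..OO.
.OO..OO.
.OO..OO.
.OO..OO.
.OO..OO.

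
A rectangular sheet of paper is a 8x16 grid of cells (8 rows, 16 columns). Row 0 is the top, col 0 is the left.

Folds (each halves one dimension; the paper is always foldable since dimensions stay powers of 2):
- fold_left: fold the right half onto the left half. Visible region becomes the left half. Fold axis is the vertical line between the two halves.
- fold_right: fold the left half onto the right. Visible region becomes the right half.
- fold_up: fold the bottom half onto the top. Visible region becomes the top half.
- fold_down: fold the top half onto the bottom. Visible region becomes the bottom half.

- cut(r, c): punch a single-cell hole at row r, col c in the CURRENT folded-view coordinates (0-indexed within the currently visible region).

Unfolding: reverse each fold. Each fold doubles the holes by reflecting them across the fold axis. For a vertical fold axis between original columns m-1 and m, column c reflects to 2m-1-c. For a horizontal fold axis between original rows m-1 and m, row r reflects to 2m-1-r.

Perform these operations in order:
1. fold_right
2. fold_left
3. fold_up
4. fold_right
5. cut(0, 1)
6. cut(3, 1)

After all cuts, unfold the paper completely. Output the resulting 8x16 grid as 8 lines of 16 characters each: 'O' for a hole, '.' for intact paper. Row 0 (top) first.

Op 1 fold_right: fold axis v@8; visible region now rows[0,8) x cols[8,16) = 8x8
Op 2 fold_left: fold axis v@12; visible region now rows[0,8) x cols[8,12) = 8x4
Op 3 fold_up: fold axis h@4; visible region now rows[0,4) x cols[8,12) = 4x4
Op 4 fold_right: fold axis v@10; visible region now rows[0,4) x cols[10,12) = 4x2
Op 5 cut(0, 1): punch at orig (0,11); cuts so far [(0, 11)]; region rows[0,4) x cols[10,12) = 4x2
Op 6 cut(3, 1): punch at orig (3,11); cuts so far [(0, 11), (3, 11)]; region rows[0,4) x cols[10,12) = 4x2
Unfold 1 (reflect across v@10): 4 holes -> [(0, 8), (0, 11), (3, 8), (3, 11)]
Unfold 2 (reflect across h@4): 8 holes -> [(0, 8), (0, 11), (3, 8), (3, 11), (4, 8), (4, 11), (7, 8), (7, 11)]
Unfold 3 (reflect across v@12): 16 holes -> [(0, 8), (0, 11), (0, 12), (0, 15), (3, 8), (3, 11), (3, 12), (3, 15), (4, 8), (4, 11), (4, 12), (4, 15), (7, 8), (7, 11), (7, 12), (7, 15)]
Unfold 4 (reflect across v@8): 32 holes -> [(0, 0), (0, 3), (0, 4), (0, 7), (0, 8), (0, 11), (0, 12), (0, 15), (3, 0), (3, 3), (3, 4), (3, 7), (3, 8), (3, 11), (3, 12), (3, 15), (4, 0), (4, 3), (4, 4), (4, 7), (4, 8), (4, 11), (4, 12), (4, 15), (7, 0), (7, 3), (7, 4), (7, 7), (7, 8), (7, 11), (7, 12), (7, 15)]

Answer: O..OO..OO..OO..O
................
................
O..OO..OO..OO..O
O..OO..OO..OO..O
................
................
O..OO..OO..OO..O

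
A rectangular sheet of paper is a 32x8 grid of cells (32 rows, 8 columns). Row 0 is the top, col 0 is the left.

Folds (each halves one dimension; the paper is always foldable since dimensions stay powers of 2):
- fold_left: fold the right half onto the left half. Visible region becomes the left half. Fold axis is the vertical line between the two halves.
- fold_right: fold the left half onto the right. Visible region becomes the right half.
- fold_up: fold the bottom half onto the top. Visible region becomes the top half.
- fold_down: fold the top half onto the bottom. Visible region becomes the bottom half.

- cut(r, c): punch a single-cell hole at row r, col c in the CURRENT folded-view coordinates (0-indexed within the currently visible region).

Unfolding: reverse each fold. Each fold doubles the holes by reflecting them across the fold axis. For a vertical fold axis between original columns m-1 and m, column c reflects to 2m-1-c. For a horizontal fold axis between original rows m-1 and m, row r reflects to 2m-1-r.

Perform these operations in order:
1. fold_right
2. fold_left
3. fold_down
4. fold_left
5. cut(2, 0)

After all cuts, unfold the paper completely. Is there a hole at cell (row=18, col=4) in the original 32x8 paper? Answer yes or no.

Answer: yes

Derivation:
Op 1 fold_right: fold axis v@4; visible region now rows[0,32) x cols[4,8) = 32x4
Op 2 fold_left: fold axis v@6; visible region now rows[0,32) x cols[4,6) = 32x2
Op 3 fold_down: fold axis h@16; visible region now rows[16,32) x cols[4,6) = 16x2
Op 4 fold_left: fold axis v@5; visible region now rows[16,32) x cols[4,5) = 16x1
Op 5 cut(2, 0): punch at orig (18,4); cuts so far [(18, 4)]; region rows[16,32) x cols[4,5) = 16x1
Unfold 1 (reflect across v@5): 2 holes -> [(18, 4), (18, 5)]
Unfold 2 (reflect across h@16): 4 holes -> [(13, 4), (13, 5), (18, 4), (18, 5)]
Unfold 3 (reflect across v@6): 8 holes -> [(13, 4), (13, 5), (13, 6), (13, 7), (18, 4), (18, 5), (18, 6), (18, 7)]
Unfold 4 (reflect across v@4): 16 holes -> [(13, 0), (13, 1), (13, 2), (13, 3), (13, 4), (13, 5), (13, 6), (13, 7), (18, 0), (18, 1), (18, 2), (18, 3), (18, 4), (18, 5), (18, 6), (18, 7)]
Holes: [(13, 0), (13, 1), (13, 2), (13, 3), (13, 4), (13, 5), (13, 6), (13, 7), (18, 0), (18, 1), (18, 2), (18, 3), (18, 4), (18, 5), (18, 6), (18, 7)]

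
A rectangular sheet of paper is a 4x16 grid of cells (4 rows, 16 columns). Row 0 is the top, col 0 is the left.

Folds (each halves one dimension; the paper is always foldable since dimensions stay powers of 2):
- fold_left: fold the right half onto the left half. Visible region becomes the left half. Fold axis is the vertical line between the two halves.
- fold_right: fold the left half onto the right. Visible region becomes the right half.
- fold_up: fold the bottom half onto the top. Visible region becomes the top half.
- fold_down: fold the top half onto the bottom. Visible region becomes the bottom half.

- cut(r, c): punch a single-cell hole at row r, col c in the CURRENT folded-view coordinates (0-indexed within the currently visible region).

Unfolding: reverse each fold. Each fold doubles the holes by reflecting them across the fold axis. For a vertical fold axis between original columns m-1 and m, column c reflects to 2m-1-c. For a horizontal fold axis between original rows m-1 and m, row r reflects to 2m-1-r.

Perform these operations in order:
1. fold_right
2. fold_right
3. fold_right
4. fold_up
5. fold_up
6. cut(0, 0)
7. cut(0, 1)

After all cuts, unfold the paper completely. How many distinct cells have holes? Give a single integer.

Answer: 64

Derivation:
Op 1 fold_right: fold axis v@8; visible region now rows[0,4) x cols[8,16) = 4x8
Op 2 fold_right: fold axis v@12; visible region now rows[0,4) x cols[12,16) = 4x4
Op 3 fold_right: fold axis v@14; visible region now rows[0,4) x cols[14,16) = 4x2
Op 4 fold_up: fold axis h@2; visible region now rows[0,2) x cols[14,16) = 2x2
Op 5 fold_up: fold axis h@1; visible region now rows[0,1) x cols[14,16) = 1x2
Op 6 cut(0, 0): punch at orig (0,14); cuts so far [(0, 14)]; region rows[0,1) x cols[14,16) = 1x2
Op 7 cut(0, 1): punch at orig (0,15); cuts so far [(0, 14), (0, 15)]; region rows[0,1) x cols[14,16) = 1x2
Unfold 1 (reflect across h@1): 4 holes -> [(0, 14), (0, 15), (1, 14), (1, 15)]
Unfold 2 (reflect across h@2): 8 holes -> [(0, 14), (0, 15), (1, 14), (1, 15), (2, 14), (2, 15), (3, 14), (3, 15)]
Unfold 3 (reflect across v@14): 16 holes -> [(0, 12), (0, 13), (0, 14), (0, 15), (1, 12), (1, 13), (1, 14), (1, 15), (2, 12), (2, 13), (2, 14), (2, 15), (3, 12), (3, 13), (3, 14), (3, 15)]
Unfold 4 (reflect across v@12): 32 holes -> [(0, 8), (0, 9), (0, 10), (0, 11), (0, 12), (0, 13), (0, 14), (0, 15), (1, 8), (1, 9), (1, 10), (1, 11), (1, 12), (1, 13), (1, 14), (1, 15), (2, 8), (2, 9), (2, 10), (2, 11), (2, 12), (2, 13), (2, 14), (2, 15), (3, 8), (3, 9), (3, 10), (3, 11), (3, 12), (3, 13), (3, 14), (3, 15)]
Unfold 5 (reflect across v@8): 64 holes -> [(0, 0), (0, 1), (0, 2), (0, 3), (0, 4), (0, 5), (0, 6), (0, 7), (0, 8), (0, 9), (0, 10), (0, 11), (0, 12), (0, 13), (0, 14), (0, 15), (1, 0), (1, 1), (1, 2), (1, 3), (1, 4), (1, 5), (1, 6), (1, 7), (1, 8), (1, 9), (1, 10), (1, 11), (1, 12), (1, 13), (1, 14), (1, 15), (2, 0), (2, 1), (2, 2), (2, 3), (2, 4), (2, 5), (2, 6), (2, 7), (2, 8), (2, 9), (2, 10), (2, 11), (2, 12), (2, 13), (2, 14), (2, 15), (3, 0), (3, 1), (3, 2), (3, 3), (3, 4), (3, 5), (3, 6), (3, 7), (3, 8), (3, 9), (3, 10), (3, 11), (3, 12), (3, 13), (3, 14), (3, 15)]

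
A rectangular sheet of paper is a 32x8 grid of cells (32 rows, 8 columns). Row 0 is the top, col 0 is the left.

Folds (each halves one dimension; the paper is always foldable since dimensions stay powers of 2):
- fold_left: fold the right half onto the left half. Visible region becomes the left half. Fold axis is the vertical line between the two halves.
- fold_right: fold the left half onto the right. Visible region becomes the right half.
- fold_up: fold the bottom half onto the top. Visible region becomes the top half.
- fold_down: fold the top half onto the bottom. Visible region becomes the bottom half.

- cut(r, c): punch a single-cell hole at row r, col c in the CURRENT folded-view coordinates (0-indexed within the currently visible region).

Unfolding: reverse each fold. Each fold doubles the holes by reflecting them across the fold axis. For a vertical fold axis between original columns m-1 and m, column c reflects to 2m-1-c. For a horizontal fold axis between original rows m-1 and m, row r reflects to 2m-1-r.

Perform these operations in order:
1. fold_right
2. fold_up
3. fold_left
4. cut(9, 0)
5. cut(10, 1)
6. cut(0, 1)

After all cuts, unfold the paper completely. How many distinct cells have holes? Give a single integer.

Op 1 fold_right: fold axis v@4; visible region now rows[0,32) x cols[4,8) = 32x4
Op 2 fold_up: fold axis h@16; visible region now rows[0,16) x cols[4,8) = 16x4
Op 3 fold_left: fold axis v@6; visible region now rows[0,16) x cols[4,6) = 16x2
Op 4 cut(9, 0): punch at orig (9,4); cuts so far [(9, 4)]; region rows[0,16) x cols[4,6) = 16x2
Op 5 cut(10, 1): punch at orig (10,5); cuts so far [(9, 4), (10, 5)]; region rows[0,16) x cols[4,6) = 16x2
Op 6 cut(0, 1): punch at orig (0,5); cuts so far [(0, 5), (9, 4), (10, 5)]; region rows[0,16) x cols[4,6) = 16x2
Unfold 1 (reflect across v@6): 6 holes -> [(0, 5), (0, 6), (9, 4), (9, 7), (10, 5), (10, 6)]
Unfold 2 (reflect across h@16): 12 holes -> [(0, 5), (0, 6), (9, 4), (9, 7), (10, 5), (10, 6), (21, 5), (21, 6), (22, 4), (22, 7), (31, 5), (31, 6)]
Unfold 3 (reflect across v@4): 24 holes -> [(0, 1), (0, 2), (0, 5), (0, 6), (9, 0), (9, 3), (9, 4), (9, 7), (10, 1), (10, 2), (10, 5), (10, 6), (21, 1), (21, 2), (21, 5), (21, 6), (22, 0), (22, 3), (22, 4), (22, 7), (31, 1), (31, 2), (31, 5), (31, 6)]

Answer: 24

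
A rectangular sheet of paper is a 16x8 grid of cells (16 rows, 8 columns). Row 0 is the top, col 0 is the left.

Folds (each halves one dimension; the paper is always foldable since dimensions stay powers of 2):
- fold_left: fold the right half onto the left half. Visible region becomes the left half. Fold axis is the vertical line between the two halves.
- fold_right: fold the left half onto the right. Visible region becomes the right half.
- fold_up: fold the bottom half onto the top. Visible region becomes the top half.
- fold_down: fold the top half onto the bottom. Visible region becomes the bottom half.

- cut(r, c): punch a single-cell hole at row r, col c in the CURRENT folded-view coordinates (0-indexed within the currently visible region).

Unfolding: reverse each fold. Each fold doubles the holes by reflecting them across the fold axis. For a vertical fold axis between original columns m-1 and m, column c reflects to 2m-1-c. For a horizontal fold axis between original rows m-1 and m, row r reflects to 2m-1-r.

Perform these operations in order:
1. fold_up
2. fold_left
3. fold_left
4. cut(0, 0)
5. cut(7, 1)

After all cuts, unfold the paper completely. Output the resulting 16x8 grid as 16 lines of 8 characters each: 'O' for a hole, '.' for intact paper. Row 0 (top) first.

Answer: O..OO..O
........
........
........
........
........
........
.OO..OO.
.OO..OO.
........
........
........
........
........
........
O..OO..O

Derivation:
Op 1 fold_up: fold axis h@8; visible region now rows[0,8) x cols[0,8) = 8x8
Op 2 fold_left: fold axis v@4; visible region now rows[0,8) x cols[0,4) = 8x4
Op 3 fold_left: fold axis v@2; visible region now rows[0,8) x cols[0,2) = 8x2
Op 4 cut(0, 0): punch at orig (0,0); cuts so far [(0, 0)]; region rows[0,8) x cols[0,2) = 8x2
Op 5 cut(7, 1): punch at orig (7,1); cuts so far [(0, 0), (7, 1)]; region rows[0,8) x cols[0,2) = 8x2
Unfold 1 (reflect across v@2): 4 holes -> [(0, 0), (0, 3), (7, 1), (7, 2)]
Unfold 2 (reflect across v@4): 8 holes -> [(0, 0), (0, 3), (0, 4), (0, 7), (7, 1), (7, 2), (7, 5), (7, 6)]
Unfold 3 (reflect across h@8): 16 holes -> [(0, 0), (0, 3), (0, 4), (0, 7), (7, 1), (7, 2), (7, 5), (7, 6), (8, 1), (8, 2), (8, 5), (8, 6), (15, 0), (15, 3), (15, 4), (15, 7)]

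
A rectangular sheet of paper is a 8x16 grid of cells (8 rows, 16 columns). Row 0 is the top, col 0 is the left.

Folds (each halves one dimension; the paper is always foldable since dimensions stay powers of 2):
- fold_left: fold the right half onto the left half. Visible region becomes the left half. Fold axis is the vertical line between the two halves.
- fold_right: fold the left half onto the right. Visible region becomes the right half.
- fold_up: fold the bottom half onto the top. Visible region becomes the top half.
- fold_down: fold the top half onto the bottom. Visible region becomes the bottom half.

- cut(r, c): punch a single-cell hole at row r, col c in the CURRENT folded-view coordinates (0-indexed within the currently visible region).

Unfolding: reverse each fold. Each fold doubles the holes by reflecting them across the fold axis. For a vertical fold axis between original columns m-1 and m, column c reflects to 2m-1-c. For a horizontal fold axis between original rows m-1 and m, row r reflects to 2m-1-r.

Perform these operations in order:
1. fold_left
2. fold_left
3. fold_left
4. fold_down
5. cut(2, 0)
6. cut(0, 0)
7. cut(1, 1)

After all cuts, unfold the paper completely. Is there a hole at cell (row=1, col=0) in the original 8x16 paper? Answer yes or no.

Op 1 fold_left: fold axis v@8; visible region now rows[0,8) x cols[0,8) = 8x8
Op 2 fold_left: fold axis v@4; visible region now rows[0,8) x cols[0,4) = 8x4
Op 3 fold_left: fold axis v@2; visible region now rows[0,8) x cols[0,2) = 8x2
Op 4 fold_down: fold axis h@4; visible region now rows[4,8) x cols[0,2) = 4x2
Op 5 cut(2, 0): punch at orig (6,0); cuts so far [(6, 0)]; region rows[4,8) x cols[0,2) = 4x2
Op 6 cut(0, 0): punch at orig (4,0); cuts so far [(4, 0), (6, 0)]; region rows[4,8) x cols[0,2) = 4x2
Op 7 cut(1, 1): punch at orig (5,1); cuts so far [(4, 0), (5, 1), (6, 0)]; region rows[4,8) x cols[0,2) = 4x2
Unfold 1 (reflect across h@4): 6 holes -> [(1, 0), (2, 1), (3, 0), (4, 0), (5, 1), (6, 0)]
Unfold 2 (reflect across v@2): 12 holes -> [(1, 0), (1, 3), (2, 1), (2, 2), (3, 0), (3, 3), (4, 0), (4, 3), (5, 1), (5, 2), (6, 0), (6, 3)]
Unfold 3 (reflect across v@4): 24 holes -> [(1, 0), (1, 3), (1, 4), (1, 7), (2, 1), (2, 2), (2, 5), (2, 6), (3, 0), (3, 3), (3, 4), (3, 7), (4, 0), (4, 3), (4, 4), (4, 7), (5, 1), (5, 2), (5, 5), (5, 6), (6, 0), (6, 3), (6, 4), (6, 7)]
Unfold 4 (reflect across v@8): 48 holes -> [(1, 0), (1, 3), (1, 4), (1, 7), (1, 8), (1, 11), (1, 12), (1, 15), (2, 1), (2, 2), (2, 5), (2, 6), (2, 9), (2, 10), (2, 13), (2, 14), (3, 0), (3, 3), (3, 4), (3, 7), (3, 8), (3, 11), (3, 12), (3, 15), (4, 0), (4, 3), (4, 4), (4, 7), (4, 8), (4, 11), (4, 12), (4, 15), (5, 1), (5, 2), (5, 5), (5, 6), (5, 9), (5, 10), (5, 13), (5, 14), (6, 0), (6, 3), (6, 4), (6, 7), (6, 8), (6, 11), (6, 12), (6, 15)]
Holes: [(1, 0), (1, 3), (1, 4), (1, 7), (1, 8), (1, 11), (1, 12), (1, 15), (2, 1), (2, 2), (2, 5), (2, 6), (2, 9), (2, 10), (2, 13), (2, 14), (3, 0), (3, 3), (3, 4), (3, 7), (3, 8), (3, 11), (3, 12), (3, 15), (4, 0), (4, 3), (4, 4), (4, 7), (4, 8), (4, 11), (4, 12), (4, 15), (5, 1), (5, 2), (5, 5), (5, 6), (5, 9), (5, 10), (5, 13), (5, 14), (6, 0), (6, 3), (6, 4), (6, 7), (6, 8), (6, 11), (6, 12), (6, 15)]

Answer: yes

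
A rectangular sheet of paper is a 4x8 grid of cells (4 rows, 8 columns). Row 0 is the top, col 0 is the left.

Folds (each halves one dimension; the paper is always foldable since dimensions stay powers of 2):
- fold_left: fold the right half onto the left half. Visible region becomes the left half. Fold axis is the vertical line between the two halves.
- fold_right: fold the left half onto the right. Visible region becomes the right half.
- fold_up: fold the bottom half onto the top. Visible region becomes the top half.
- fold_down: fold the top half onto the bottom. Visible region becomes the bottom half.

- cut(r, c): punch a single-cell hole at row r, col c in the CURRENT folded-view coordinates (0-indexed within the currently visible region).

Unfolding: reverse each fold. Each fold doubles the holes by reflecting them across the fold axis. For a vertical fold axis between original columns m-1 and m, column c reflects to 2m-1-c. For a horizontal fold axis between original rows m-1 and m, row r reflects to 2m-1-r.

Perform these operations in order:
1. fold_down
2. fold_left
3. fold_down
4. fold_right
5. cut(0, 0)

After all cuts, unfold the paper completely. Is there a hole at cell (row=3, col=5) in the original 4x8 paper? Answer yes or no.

Op 1 fold_down: fold axis h@2; visible region now rows[2,4) x cols[0,8) = 2x8
Op 2 fold_left: fold axis v@4; visible region now rows[2,4) x cols[0,4) = 2x4
Op 3 fold_down: fold axis h@3; visible region now rows[3,4) x cols[0,4) = 1x4
Op 4 fold_right: fold axis v@2; visible region now rows[3,4) x cols[2,4) = 1x2
Op 5 cut(0, 0): punch at orig (3,2); cuts so far [(3, 2)]; region rows[3,4) x cols[2,4) = 1x2
Unfold 1 (reflect across v@2): 2 holes -> [(3, 1), (3, 2)]
Unfold 2 (reflect across h@3): 4 holes -> [(2, 1), (2, 2), (3, 1), (3, 2)]
Unfold 3 (reflect across v@4): 8 holes -> [(2, 1), (2, 2), (2, 5), (2, 6), (3, 1), (3, 2), (3, 5), (3, 6)]
Unfold 4 (reflect across h@2): 16 holes -> [(0, 1), (0, 2), (0, 5), (0, 6), (1, 1), (1, 2), (1, 5), (1, 6), (2, 1), (2, 2), (2, 5), (2, 6), (3, 1), (3, 2), (3, 5), (3, 6)]
Holes: [(0, 1), (0, 2), (0, 5), (0, 6), (1, 1), (1, 2), (1, 5), (1, 6), (2, 1), (2, 2), (2, 5), (2, 6), (3, 1), (3, 2), (3, 5), (3, 6)]

Answer: yes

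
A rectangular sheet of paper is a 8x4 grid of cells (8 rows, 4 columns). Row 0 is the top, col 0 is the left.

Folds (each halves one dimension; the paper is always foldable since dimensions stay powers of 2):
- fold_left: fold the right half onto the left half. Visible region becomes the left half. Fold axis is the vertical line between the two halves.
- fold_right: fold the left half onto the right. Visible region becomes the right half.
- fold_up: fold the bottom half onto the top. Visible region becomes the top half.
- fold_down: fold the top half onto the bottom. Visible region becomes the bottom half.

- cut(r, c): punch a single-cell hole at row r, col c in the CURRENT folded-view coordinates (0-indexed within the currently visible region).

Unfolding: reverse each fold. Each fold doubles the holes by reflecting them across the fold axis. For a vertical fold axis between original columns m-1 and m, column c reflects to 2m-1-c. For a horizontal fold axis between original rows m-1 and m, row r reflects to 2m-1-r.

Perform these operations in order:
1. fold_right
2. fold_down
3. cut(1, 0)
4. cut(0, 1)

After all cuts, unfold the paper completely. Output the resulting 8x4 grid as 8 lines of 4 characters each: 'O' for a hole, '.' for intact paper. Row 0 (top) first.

Answer: ....
....
.OO.
O..O
O..O
.OO.
....
....

Derivation:
Op 1 fold_right: fold axis v@2; visible region now rows[0,8) x cols[2,4) = 8x2
Op 2 fold_down: fold axis h@4; visible region now rows[4,8) x cols[2,4) = 4x2
Op 3 cut(1, 0): punch at orig (5,2); cuts so far [(5, 2)]; region rows[4,8) x cols[2,4) = 4x2
Op 4 cut(0, 1): punch at orig (4,3); cuts so far [(4, 3), (5, 2)]; region rows[4,8) x cols[2,4) = 4x2
Unfold 1 (reflect across h@4): 4 holes -> [(2, 2), (3, 3), (4, 3), (5, 2)]
Unfold 2 (reflect across v@2): 8 holes -> [(2, 1), (2, 2), (3, 0), (3, 3), (4, 0), (4, 3), (5, 1), (5, 2)]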